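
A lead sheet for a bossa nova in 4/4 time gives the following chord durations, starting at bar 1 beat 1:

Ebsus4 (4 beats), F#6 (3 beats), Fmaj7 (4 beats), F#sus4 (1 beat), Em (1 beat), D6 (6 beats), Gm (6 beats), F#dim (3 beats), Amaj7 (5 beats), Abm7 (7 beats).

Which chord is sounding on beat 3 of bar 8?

Amaj7

Beat 3 of bar 8 is beat (8−1)×4 + 3 = 31 overall.
Running totals: Ebsus4 ends at 4, F#6 ends at 7, Fmaj7 ends at 11, F#sus4 ends at 12, Em ends at 13, D6 ends at 19, Gm ends at 25, F#dim ends at 28, Amaj7 ends at 33.
Beat 31 falls within Amaj7.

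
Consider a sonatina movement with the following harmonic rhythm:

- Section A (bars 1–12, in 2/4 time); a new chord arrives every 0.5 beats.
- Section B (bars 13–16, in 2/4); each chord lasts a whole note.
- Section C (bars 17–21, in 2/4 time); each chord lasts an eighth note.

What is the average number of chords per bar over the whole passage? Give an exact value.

A: 12 bars of 2 beats is 24 beats; at 0.5 beats each that's 48 chords.
B: 4 bars of 2 beats is 8 beats; at 4 beats each that's 2 chords.
C: 5 bars of 2 beats is 10 beats; at 0.5 beats each that's 20 chords.
Overall: 70 chords over 21 bars → 70/21 = 10/3 chords per bar.

10/3 chords per bar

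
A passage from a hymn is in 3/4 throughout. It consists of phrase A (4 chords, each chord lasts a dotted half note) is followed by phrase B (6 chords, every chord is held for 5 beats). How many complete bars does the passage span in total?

A: 4 × 3 = 12 beats = 4 bars.
B: 6 × 5 = 30 beats = 10 bars.
Total: 4 + 10 = 14 bars.

14 bars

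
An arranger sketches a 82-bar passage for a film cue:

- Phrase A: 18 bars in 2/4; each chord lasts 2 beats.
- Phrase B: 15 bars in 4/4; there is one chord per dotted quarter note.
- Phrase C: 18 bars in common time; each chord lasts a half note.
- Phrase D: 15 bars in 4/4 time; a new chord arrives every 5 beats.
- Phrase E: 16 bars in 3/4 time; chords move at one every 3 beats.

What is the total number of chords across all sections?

A: 18·2 = 36 beats, 36/2 = 18 chords.
B: 15·4 = 60 beats, 60/1.5 = 40 chords.
C: 18·4 = 72 beats, 72/2 = 36 chords.
D: 15·4 = 60 beats, 60/5 = 12 chords.
E: 16·3 = 48 beats, 48/3 = 16 chords.
Total: 18 + 40 + 36 + 12 + 16 = 122.

122 chords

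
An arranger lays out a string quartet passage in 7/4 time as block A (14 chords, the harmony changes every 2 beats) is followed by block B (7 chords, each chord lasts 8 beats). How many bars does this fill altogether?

12 bars

A: 14 × 2 = 28 beats = 4 bars.
B: 7 × 8 = 56 beats = 8 bars.
Total: 4 + 8 = 12 bars.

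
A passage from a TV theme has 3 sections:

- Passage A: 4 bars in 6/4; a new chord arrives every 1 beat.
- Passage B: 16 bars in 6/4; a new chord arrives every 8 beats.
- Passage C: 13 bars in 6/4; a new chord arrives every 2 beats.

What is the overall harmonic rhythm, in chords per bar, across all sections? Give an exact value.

25/11 chords per bar

A: 4 × 6 = 24 beats ÷ 1 = 24 chords.
B: 16 × 6 = 96 beats ÷ 8 = 12 chords.
C: 13 × 6 = 78 beats ÷ 2 = 39 chords.
Overall: 75 chords over 33 bars → 75/33 = 25/11 chords per bar.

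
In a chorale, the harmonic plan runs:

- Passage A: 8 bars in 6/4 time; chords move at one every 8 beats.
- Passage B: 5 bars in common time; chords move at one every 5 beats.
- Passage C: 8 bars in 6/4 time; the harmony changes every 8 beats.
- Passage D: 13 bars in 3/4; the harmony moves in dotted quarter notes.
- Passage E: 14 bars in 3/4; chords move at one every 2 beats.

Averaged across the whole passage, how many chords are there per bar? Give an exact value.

21/16 chords per bar

A: 8 × 6 = 48 beats ÷ 8 = 6 chords.
B: 5 × 4 = 20 beats ÷ 5 = 4 chords.
C: 8 × 6 = 48 beats ÷ 8 = 6 chords.
D: 13 × 3 = 39 beats ÷ 1.5 = 26 chords.
E: 14 × 3 = 42 beats ÷ 2 = 21 chords.
Overall: 63 chords over 48 bars → 63/48 = 21/16 chords per bar.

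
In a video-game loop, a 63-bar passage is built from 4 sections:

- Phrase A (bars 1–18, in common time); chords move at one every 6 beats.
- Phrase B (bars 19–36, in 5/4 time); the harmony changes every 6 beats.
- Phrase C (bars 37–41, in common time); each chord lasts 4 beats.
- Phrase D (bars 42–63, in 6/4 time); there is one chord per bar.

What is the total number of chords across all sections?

54 chords

A has 72 beats and chords last 6 each, so 12 chords.
B has 90 beats and chords last 6 each, so 15 chords.
C has 20 beats and chords last 4 each, so 5 chords.
D has 132 beats and chords last 6 each, so 22 chords.
Total: 12 + 15 + 5 + 22 = 54.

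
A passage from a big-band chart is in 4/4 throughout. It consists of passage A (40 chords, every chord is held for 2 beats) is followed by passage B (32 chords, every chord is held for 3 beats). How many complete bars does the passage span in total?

44 bars

A: 40 × 2 = 80 beats = 20 bars.
B: 32 × 3 = 96 beats = 24 bars.
Total: 20 + 24 = 44 bars.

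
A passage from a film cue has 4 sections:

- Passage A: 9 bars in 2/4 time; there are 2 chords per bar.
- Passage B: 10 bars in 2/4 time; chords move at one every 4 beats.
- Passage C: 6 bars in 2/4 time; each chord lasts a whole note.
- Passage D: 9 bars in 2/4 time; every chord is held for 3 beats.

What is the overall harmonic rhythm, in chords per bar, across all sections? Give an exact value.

16/17 chords per bar

A: 9 × 2 = 18 beats ÷ 1 = 18 chords.
B: 10 × 2 = 20 beats ÷ 4 = 5 chords.
C: 6 × 2 = 12 beats ÷ 4 = 3 chords.
D: 9 × 2 = 18 beats ÷ 3 = 6 chords.
Overall: 32 chords over 34 bars → 32/34 = 16/17 chords per bar.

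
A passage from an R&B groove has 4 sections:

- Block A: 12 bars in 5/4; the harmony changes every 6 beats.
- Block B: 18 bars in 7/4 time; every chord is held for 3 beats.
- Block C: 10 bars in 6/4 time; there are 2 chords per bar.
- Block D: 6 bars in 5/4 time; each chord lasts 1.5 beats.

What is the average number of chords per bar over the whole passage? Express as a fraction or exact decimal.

2 chords per bar

A: 12 bars of 5 beats is 60 beats; at 6 beats each that's 10 chords.
B: 18 bars of 7 beats is 126 beats; at 3 beats each that's 42 chords.
C: 10 bars of 6 beats is 60 beats; at 3 beats each that's 20 chords.
D: 6 bars of 5 beats is 30 beats; at 1.5 beats each that's 20 chords.
Overall: 92 chords over 46 bars → 92/46 = 2 chords per bar.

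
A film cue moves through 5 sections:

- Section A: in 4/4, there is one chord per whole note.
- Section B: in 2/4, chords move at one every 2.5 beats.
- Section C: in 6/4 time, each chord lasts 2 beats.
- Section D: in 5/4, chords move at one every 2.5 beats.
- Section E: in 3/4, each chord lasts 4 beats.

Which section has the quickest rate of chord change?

A: 4/4 = 1 chord/bar.
B: 2/2.5 = 0.8 chords/bar.
C: 6/2 = 3 chords/bar.
D: 5/2.5 = 2 chords/bar.
E: 3/4 = 0.75 chords/bar.
Fastest is C at 3 chords/bar.

Section C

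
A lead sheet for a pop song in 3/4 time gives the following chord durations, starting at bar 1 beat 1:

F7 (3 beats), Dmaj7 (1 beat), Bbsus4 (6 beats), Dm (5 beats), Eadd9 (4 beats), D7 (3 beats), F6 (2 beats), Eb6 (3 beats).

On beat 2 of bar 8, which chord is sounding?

F6

Beat 2 of bar 8 is beat (8−1)×3 + 2 = 23 overall.
Running totals: F7 ends at 3, Dmaj7 ends at 4, Bbsus4 ends at 10, Dm ends at 15, Eadd9 ends at 19, D7 ends at 22, F6 ends at 24.
Beat 23 falls within F6.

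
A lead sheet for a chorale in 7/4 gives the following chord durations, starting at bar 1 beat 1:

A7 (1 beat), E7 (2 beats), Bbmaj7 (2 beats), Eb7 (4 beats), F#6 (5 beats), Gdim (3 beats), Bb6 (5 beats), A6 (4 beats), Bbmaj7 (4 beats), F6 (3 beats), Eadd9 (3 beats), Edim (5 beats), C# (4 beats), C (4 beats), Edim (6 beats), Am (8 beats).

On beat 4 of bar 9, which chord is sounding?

Beat 4 of bar 9 is beat (9−1)×7 + 4 = 60 overall.
Running totals: A7 ends at 1, E7 ends at 3, Bbmaj7 ends at 5, Eb7 ends at 9, F#6 ends at 14, Gdim ends at 17, Bb6 ends at 22, A6 ends at 26, Bbmaj7 ends at 30, F6 ends at 33, Eadd9 ends at 36, Edim ends at 41, C# ends at 45, C ends at 49, Edim ends at 55, Am ends at 63.
Beat 60 falls within Am.

Am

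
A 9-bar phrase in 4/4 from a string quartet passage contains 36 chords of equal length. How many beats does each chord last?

1 beat

9 bars × 4 beats/bar = 36 beats total.
36 beats ÷ 36 chords = 1 beats per chord.
(That is a quarter note.)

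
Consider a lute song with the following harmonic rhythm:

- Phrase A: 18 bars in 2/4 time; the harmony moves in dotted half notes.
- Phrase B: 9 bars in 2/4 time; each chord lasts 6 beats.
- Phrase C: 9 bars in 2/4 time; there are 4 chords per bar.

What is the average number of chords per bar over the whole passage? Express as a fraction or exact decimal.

17/12 chords per bar

A: 18 × 2 = 36 beats ÷ 3 = 12 chords.
B: 9 × 2 = 18 beats ÷ 6 = 3 chords.
C: 9 × 2 = 18 beats ÷ 0.5 = 36 chords.
Overall: 51 chords over 36 bars → 51/36 = 17/12 chords per bar.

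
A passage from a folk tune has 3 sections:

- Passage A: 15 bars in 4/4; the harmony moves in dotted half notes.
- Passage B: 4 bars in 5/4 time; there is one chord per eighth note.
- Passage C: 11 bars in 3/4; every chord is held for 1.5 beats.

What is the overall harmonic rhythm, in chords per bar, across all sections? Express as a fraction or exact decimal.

41/15 chords per bar

A: 15 × 4 = 60 beats ÷ 3 = 20 chords.
B: 4 × 5 = 20 beats ÷ 0.5 = 40 chords.
C: 11 × 3 = 33 beats ÷ 1.5 = 22 chords.
Overall: 82 chords over 30 bars → 82/30 = 41/15 chords per bar.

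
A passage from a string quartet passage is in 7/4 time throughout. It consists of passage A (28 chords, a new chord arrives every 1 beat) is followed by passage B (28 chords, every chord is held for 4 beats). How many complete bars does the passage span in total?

20 bars

A: 28 × 1 = 28 beats = 4 bars.
B: 28 × 4 = 112 beats = 16 bars.
Total: 4 + 16 = 20 bars.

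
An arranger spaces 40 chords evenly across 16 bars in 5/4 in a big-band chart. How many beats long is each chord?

2 beats

16 bars × 5 beats/bar = 80 beats total.
80 beats ÷ 40 chords = 2 beats per chord.
(That is a half note.)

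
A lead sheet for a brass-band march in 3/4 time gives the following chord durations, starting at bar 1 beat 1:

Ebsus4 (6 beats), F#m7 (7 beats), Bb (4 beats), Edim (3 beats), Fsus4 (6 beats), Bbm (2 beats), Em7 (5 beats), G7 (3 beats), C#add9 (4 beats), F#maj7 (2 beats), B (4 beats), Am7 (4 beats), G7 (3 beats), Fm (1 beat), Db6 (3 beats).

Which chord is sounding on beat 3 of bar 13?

C#add9

Beat 3 of bar 13 is beat (13−1)×3 + 3 = 39 overall.
Running totals: Ebsus4 ends at 6, F#m7 ends at 13, Bb ends at 17, Edim ends at 20, Fsus4 ends at 26, Bbm ends at 28, Em7 ends at 33, G7 ends at 36, C#add9 ends at 40.
Beat 39 falls within C#add9.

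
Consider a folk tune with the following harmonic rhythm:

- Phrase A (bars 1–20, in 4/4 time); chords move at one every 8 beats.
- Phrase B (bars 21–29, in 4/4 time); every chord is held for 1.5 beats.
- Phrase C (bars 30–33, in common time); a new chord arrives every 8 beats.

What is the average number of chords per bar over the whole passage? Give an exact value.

A: 20 × 4 = 80 beats ÷ 8 = 10 chords.
B: 9 × 4 = 36 beats ÷ 1.5 = 24 chords.
C: 4 × 4 = 16 beats ÷ 8 = 2 chords.
Overall: 36 chords over 33 bars → 36/33 = 12/11 chords per bar.

12/11 chords per bar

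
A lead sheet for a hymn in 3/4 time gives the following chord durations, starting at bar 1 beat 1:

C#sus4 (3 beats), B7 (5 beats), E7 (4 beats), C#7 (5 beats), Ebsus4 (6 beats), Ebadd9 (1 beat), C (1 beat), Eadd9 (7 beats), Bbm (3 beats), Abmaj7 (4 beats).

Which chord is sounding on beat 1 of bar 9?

C

Beat 1 of bar 9 is beat (9−1)×3 + 1 = 25 overall.
Running totals: C#sus4 ends at 3, B7 ends at 8, E7 ends at 12, C#7 ends at 17, Ebsus4 ends at 23, Ebadd9 ends at 24, C ends at 25.
Beat 25 falls within C.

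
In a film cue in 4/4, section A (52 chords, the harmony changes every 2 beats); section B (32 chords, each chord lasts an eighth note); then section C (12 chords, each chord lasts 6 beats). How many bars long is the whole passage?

48 bars

A: 52 × 2 = 104 beats = 26 bars.
B: 32 × 0.5 = 16 beats = 4 bars.
C: 12 × 6 = 72 beats = 18 bars.
Total: 26 + 4 + 18 = 48 bars.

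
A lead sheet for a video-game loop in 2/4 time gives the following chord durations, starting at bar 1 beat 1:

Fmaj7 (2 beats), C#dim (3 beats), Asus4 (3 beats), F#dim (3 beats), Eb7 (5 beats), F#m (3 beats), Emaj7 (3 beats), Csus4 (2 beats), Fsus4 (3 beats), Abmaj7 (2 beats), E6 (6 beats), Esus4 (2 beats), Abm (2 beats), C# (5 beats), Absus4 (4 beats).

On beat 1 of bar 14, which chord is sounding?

Fsus4

Beat 1 of bar 14 is beat (14−1)×2 + 1 = 27 overall.
Running totals: Fmaj7 ends at 2, C#dim ends at 5, Asus4 ends at 8, F#dim ends at 11, Eb7 ends at 16, F#m ends at 19, Emaj7 ends at 22, Csus4 ends at 24, Fsus4 ends at 27.
Beat 27 falls within Fsus4.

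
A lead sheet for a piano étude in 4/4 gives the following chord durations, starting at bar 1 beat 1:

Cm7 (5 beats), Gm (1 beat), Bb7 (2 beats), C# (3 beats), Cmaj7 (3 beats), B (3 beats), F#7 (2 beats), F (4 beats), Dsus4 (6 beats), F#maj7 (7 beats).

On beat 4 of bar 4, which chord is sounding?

B

Beat 4 of bar 4 is beat (4−1)×4 + 4 = 16 overall.
Running totals: Cm7 ends at 5, Gm ends at 6, Bb7 ends at 8, C# ends at 11, Cmaj7 ends at 14, B ends at 17.
Beat 16 falls within B.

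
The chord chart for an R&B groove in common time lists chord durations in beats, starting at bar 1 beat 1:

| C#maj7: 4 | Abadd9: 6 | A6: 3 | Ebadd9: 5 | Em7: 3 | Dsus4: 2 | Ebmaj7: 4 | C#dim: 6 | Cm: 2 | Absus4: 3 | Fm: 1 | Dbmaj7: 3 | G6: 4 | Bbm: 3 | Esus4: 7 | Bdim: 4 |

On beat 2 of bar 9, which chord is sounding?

Beat 2 of bar 9 is beat (9−1)×4 + 2 = 34 overall.
Running totals: C#maj7 ends at 4, Abadd9 ends at 10, A6 ends at 13, Ebadd9 ends at 18, Em7 ends at 21, Dsus4 ends at 23, Ebmaj7 ends at 27, C#dim ends at 33, Cm ends at 35.
Beat 34 falls within Cm.

Cm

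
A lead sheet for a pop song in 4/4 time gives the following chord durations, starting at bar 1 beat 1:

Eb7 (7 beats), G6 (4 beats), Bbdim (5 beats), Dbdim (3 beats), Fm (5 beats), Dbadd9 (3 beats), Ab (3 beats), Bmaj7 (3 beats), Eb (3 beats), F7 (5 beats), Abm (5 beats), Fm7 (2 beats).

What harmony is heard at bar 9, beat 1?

Bmaj7

Beat 1 of bar 9 is beat (9−1)×4 + 1 = 33 overall.
Running totals: Eb7 ends at 7, G6 ends at 11, Bbdim ends at 16, Dbdim ends at 19, Fm ends at 24, Dbadd9 ends at 27, Ab ends at 30, Bmaj7 ends at 33.
Beat 33 falls within Bmaj7.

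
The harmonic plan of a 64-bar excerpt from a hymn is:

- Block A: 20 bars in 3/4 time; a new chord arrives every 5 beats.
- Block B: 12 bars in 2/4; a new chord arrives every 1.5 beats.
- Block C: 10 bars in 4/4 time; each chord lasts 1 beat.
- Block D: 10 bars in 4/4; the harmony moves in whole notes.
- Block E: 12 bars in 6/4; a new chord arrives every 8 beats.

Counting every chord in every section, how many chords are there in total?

A: 20·3 = 60 beats, 60/5 = 12 chords.
B: 12·2 = 24 beats, 24/1.5 = 16 chords.
C: 10·4 = 40 beats, 40/1 = 40 chords.
D: 10·4 = 40 beats, 40/4 = 10 chords.
E: 12·6 = 72 beats, 72/8 = 9 chords.
Total: 12 + 16 + 40 + 10 + 9 = 87.

87 chords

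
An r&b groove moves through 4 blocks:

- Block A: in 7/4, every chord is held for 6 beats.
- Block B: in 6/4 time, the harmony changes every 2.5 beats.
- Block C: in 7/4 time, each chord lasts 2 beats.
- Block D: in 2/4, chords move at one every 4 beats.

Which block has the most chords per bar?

Block C

A: 7 beats/bar ÷ 6 beats/chord = 7/6 chords/bar.
B: 6 beats/bar ÷ 2.5 beats/chord = 2.4 chords/bar.
C: 7 beats/bar ÷ 2 beats/chord = 3.5 chords/bar.
D: 2 beats/bar ÷ 4 beats/chord = 0.5 chords/bar.
Fastest is C at 3.5 chords/bar.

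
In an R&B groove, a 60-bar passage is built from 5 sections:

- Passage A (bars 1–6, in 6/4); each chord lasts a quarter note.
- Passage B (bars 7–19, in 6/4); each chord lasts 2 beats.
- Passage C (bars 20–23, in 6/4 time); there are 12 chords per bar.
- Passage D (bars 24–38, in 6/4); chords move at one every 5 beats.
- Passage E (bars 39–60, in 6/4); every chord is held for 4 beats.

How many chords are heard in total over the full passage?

A: 6 bars × 6 beats = 36 beats; 1 beat/chord → 36 chords.
B: 13 bars × 6 beats = 78 beats; 2 beats/chord → 39 chords.
C: 4 bars × 6 beats = 24 beats; 0.5 beats/chord → 48 chords.
D: 15 bars × 6 beats = 90 beats; 5 beats/chord → 18 chords.
E: 22 bars × 6 beats = 132 beats; 4 beats/chord → 33 chords.
Total: 36 + 39 + 48 + 18 + 33 = 174.

174 chords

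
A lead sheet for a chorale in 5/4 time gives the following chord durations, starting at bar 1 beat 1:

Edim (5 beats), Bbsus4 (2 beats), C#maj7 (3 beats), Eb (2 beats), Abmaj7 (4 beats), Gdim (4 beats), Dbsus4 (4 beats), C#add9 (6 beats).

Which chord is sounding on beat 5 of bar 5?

C#add9

Beat 5 of bar 5 is beat (5−1)×5 + 5 = 25 overall.
Running totals: Edim ends at 5, Bbsus4 ends at 7, C#maj7 ends at 10, Eb ends at 12, Abmaj7 ends at 16, Gdim ends at 20, Dbsus4 ends at 24, C#add9 ends at 30.
Beat 25 falls within C#add9.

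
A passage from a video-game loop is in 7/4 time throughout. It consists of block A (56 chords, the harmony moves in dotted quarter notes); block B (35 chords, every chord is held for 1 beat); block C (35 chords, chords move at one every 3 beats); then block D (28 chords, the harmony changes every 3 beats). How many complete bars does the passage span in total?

A: 56 × 1.5 = 84 beats = 12 bars.
B: 35 × 1 = 35 beats = 5 bars.
C: 35 × 3 = 105 beats = 15 bars.
D: 28 × 3 = 84 beats = 12 bars.
Total: 12 + 5 + 15 + 12 = 44 bars.

44 bars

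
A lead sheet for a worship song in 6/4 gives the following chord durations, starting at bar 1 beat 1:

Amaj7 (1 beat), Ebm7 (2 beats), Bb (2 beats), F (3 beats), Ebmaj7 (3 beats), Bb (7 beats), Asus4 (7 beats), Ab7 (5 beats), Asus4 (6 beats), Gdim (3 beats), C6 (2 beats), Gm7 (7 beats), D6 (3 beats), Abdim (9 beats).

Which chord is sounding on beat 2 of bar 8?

Beat 2 of bar 8 is beat (8−1)×6 + 2 = 44 overall.
Running totals: Amaj7 ends at 1, Ebm7 ends at 3, Bb ends at 5, F ends at 8, Ebmaj7 ends at 11, Bb ends at 18, Asus4 ends at 25, Ab7 ends at 30, Asus4 ends at 36, Gdim ends at 39, C6 ends at 41, Gm7 ends at 48.
Beat 44 falls within Gm7.

Gm7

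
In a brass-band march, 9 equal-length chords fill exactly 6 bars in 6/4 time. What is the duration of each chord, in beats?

6 bars × 6 beats/bar = 36 beats total.
36 beats ÷ 9 chords = 4 beats per chord.
(That is a whole note.)

4 beats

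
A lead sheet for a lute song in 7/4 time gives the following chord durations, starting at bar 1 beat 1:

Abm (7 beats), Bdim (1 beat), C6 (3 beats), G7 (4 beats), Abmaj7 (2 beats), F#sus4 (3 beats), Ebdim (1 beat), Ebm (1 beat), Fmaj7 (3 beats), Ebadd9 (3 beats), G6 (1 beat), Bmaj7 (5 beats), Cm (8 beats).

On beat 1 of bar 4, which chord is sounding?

Beat 1 of bar 4 is beat (4−1)×7 + 1 = 22 overall.
Running totals: Abm ends at 7, Bdim ends at 8, C6 ends at 11, G7 ends at 15, Abmaj7 ends at 17, F#sus4 ends at 20, Ebdim ends at 21, Ebm ends at 22.
Beat 22 falls within Ebm.

Ebm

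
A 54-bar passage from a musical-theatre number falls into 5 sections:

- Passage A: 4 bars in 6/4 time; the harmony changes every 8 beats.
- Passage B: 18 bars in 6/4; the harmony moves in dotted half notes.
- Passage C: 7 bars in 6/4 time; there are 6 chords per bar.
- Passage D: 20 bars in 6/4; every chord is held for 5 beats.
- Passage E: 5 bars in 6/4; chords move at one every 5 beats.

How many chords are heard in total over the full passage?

A: 4·6 = 24 beats, 24/8 = 3 chords.
B: 18·6 = 108 beats, 108/3 = 36 chords.
C: 7·6 = 42 beats, 42/1 = 42 chords.
D: 20·6 = 120 beats, 120/5 = 24 chords.
E: 5·6 = 30 beats, 30/5 = 6 chords.
Total: 3 + 36 + 42 + 24 + 6 = 111.

111 chords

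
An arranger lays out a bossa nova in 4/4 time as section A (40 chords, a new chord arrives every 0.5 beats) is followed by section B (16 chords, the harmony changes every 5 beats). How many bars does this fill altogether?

A: 40 × 0.5 = 20 beats = 5 bars.
B: 16 × 5 = 80 beats = 20 bars.
Total: 5 + 20 = 25 bars.

25 bars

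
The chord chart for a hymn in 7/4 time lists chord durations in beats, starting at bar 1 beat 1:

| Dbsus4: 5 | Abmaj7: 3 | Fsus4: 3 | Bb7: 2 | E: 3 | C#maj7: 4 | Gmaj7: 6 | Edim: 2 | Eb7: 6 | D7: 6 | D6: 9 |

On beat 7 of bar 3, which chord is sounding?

Gmaj7

Beat 7 of bar 3 is beat (3−1)×7 + 7 = 21 overall.
Running totals: Dbsus4 ends at 5, Abmaj7 ends at 8, Fsus4 ends at 11, Bb7 ends at 13, E ends at 16, C#maj7 ends at 20, Gmaj7 ends at 26.
Beat 21 falls within Gmaj7.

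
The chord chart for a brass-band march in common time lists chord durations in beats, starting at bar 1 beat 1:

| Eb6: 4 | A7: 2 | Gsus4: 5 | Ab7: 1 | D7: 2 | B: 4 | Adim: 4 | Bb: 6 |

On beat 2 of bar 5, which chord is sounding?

Beat 2 of bar 5 is beat (5−1)×4 + 2 = 18 overall.
Running totals: Eb6 ends at 4, A7 ends at 6, Gsus4 ends at 11, Ab7 ends at 12, D7 ends at 14, B ends at 18.
Beat 18 falls within B.

B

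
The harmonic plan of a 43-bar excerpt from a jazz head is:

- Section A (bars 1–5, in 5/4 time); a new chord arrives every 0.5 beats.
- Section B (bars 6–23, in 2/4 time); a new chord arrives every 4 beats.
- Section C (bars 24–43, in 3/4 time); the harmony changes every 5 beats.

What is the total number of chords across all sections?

A: 5·5 = 25 beats, 25/0.5 = 50 chords.
B: 18·2 = 36 beats, 36/4 = 9 chords.
C: 20·3 = 60 beats, 60/5 = 12 chords.
Total: 50 + 9 + 12 = 71.

71 chords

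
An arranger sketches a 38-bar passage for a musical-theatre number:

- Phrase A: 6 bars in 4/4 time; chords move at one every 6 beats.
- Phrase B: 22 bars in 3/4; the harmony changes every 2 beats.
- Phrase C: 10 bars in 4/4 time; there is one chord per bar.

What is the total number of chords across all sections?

47 chords

A has 24 beats and chords last 6 each, so 4 chords.
B has 66 beats and chords last 2 each, so 33 chords.
C has 40 beats and chords last 4 each, so 10 chords.
Total: 4 + 33 + 10 = 47.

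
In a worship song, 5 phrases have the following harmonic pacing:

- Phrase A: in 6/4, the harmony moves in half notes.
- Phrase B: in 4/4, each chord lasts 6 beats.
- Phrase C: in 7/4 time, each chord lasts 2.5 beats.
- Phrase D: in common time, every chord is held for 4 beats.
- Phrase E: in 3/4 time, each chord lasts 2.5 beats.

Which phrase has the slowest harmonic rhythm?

Phrase B

A: each chord is 2 beats in 6/4, so 3 per bar.
B: each chord is 6 beats in 4/4, so 2/3 per bar.
C: each chord is 2.5 beats in 7/4, so 2.8 per bar.
D: each chord is 4 beats in 4/4, so 1 per bar.
E: each chord is 2.5 beats in 3/4, so 1.2 per bar.
Slowest is B at 2/3 chords/bar.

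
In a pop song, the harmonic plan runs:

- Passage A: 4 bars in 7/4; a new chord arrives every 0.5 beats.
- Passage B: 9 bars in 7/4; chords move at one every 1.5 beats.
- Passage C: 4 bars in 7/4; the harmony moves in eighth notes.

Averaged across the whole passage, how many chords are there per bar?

A: 4 × 7 = 28 beats ÷ 0.5 = 56 chords.
B: 9 × 7 = 63 beats ÷ 1.5 = 42 chords.
C: 4 × 7 = 28 beats ÷ 0.5 = 56 chords.
Overall: 154 chords over 17 bars → 154/17 = 154/17 chords per bar.

154/17 chords per bar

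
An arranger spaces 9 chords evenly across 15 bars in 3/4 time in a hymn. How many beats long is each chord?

5 beats

15 bars × 3 beats/bar = 45 beats total.
45 beats ÷ 9 chords = 5 beats per chord.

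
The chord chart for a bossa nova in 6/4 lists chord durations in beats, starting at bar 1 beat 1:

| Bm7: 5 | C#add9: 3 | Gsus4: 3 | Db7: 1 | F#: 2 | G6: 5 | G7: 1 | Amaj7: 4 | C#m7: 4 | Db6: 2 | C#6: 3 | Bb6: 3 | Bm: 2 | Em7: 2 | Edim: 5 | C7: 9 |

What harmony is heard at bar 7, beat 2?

Beat 2 of bar 7 is beat (7−1)×6 + 2 = 38 overall.
Running totals: Bm7 ends at 5, C#add9 ends at 8, Gsus4 ends at 11, Db7 ends at 12, F# ends at 14, G6 ends at 19, G7 ends at 20, Amaj7 ends at 24, C#m7 ends at 28, Db6 ends at 30, C#6 ends at 33, Bb6 ends at 36, Bm ends at 38.
Beat 38 falls within Bm.

Bm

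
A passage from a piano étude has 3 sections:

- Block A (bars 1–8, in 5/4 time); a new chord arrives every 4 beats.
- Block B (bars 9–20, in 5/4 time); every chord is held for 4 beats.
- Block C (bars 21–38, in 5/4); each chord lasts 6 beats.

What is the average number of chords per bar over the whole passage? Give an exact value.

A: 8 × 5 = 40 beats ÷ 4 = 10 chords.
B: 12 × 5 = 60 beats ÷ 4 = 15 chords.
C: 18 × 5 = 90 beats ÷ 6 = 15 chords.
Overall: 40 chords over 38 bars → 40/38 = 20/19 chords per bar.

20/19 chords per bar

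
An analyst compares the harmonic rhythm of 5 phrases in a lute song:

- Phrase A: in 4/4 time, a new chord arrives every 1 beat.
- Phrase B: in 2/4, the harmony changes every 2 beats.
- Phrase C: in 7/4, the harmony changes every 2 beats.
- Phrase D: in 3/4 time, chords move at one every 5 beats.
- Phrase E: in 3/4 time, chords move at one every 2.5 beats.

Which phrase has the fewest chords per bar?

A: each chord is 1 beat in 4/4, so 4 per bar.
B: each chord is 2 beats in 2/4, so 1 per bar.
C: each chord is 2 beats in 7/4, so 3.5 per bar.
D: each chord is 5 beats in 3/4, so 0.6 per bar.
E: each chord is 2.5 beats in 3/4, so 1.2 per bar.
Slowest is D at 0.6 chords/bar.

Phrase D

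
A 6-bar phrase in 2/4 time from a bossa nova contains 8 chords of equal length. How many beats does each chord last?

6 bars × 2 beats/bar = 12 beats total.
12 beats ÷ 8 chords = 1.5 beats per chord.
(That is a dotted quarter note.)

1.5 beats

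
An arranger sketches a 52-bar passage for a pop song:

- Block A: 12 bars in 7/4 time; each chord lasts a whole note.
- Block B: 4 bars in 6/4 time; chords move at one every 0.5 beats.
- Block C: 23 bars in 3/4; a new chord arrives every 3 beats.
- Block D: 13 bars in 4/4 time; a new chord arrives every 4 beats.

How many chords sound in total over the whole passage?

105 chords

A: 12 bars × 7 beats = 84 beats; 4 beats/chord → 21 chords.
B: 4 bars × 6 beats = 24 beats; 0.5 beats/chord → 48 chords.
C: 23 bars × 3 beats = 69 beats; 3 beats/chord → 23 chords.
D: 13 bars × 4 beats = 52 beats; 4 beats/chord → 13 chords.
Total: 21 + 48 + 23 + 13 = 105.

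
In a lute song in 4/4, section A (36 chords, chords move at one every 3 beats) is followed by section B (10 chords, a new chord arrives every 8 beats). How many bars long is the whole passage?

47 bars

A: 36 × 3 = 108 beats = 27 bars.
B: 10 × 8 = 80 beats = 20 bars.
Total: 27 + 20 = 47 bars.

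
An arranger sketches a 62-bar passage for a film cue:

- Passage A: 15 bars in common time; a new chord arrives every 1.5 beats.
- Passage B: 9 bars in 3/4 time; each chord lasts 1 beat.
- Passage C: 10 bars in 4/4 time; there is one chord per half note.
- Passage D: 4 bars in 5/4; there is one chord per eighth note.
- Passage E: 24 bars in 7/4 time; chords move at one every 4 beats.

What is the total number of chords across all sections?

A has 60 beats and chords last 1.5 each, so 40 chords.
B has 27 beats and chords last 1 each, so 27 chords.
C has 40 beats and chords last 2 each, so 20 chords.
D has 20 beats and chords last 0.5 each, so 40 chords.
E has 168 beats and chords last 4 each, so 42 chords.
Total: 40 + 27 + 20 + 40 + 42 = 169.

169 chords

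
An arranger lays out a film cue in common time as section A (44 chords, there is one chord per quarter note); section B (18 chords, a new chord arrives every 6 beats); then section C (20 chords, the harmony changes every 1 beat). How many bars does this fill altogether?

43 bars

A: 44 × 1 = 44 beats = 11 bars.
B: 18 × 6 = 108 beats = 27 bars.
C: 20 × 1 = 20 beats = 5 bars.
Total: 11 + 27 + 5 = 43 bars.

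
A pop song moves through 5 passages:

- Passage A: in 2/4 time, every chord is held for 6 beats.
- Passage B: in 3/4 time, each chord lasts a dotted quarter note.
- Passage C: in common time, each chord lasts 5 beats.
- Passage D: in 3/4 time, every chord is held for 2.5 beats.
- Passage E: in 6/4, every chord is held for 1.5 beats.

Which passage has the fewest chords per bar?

Passage A

A: 2 beats/bar ÷ 6 beats/chord = 1/3 chords/bar.
B: 3 beats/bar ÷ 1.5 beats/chord = 2 chords/bar.
C: 4 beats/bar ÷ 5 beats/chord = 0.8 chords/bar.
D: 3 beats/bar ÷ 2.5 beats/chord = 1.2 chords/bar.
E: 6 beats/bar ÷ 1.5 beats/chord = 4 chords/bar.
Slowest is A at 1/3 chords/bar.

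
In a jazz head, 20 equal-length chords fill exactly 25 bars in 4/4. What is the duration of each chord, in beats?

25 bars × 4 beats/bar = 100 beats total.
100 beats ÷ 20 chords = 5 beats per chord.

5 beats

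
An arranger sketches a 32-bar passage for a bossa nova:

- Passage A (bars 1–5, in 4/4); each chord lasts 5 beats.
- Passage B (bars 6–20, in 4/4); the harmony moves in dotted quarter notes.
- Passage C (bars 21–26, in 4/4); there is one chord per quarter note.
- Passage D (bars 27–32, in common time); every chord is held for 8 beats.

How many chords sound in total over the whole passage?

71 chords

A: 5 bars × 4 beats = 20 beats; 5 beats/chord → 4 chords.
B: 15 bars × 4 beats = 60 beats; 1.5 beats/chord → 40 chords.
C: 6 bars × 4 beats = 24 beats; 1 beat/chord → 24 chords.
D: 6 bars × 4 beats = 24 beats; 8 beats/chord → 3 chords.
Total: 4 + 40 + 24 + 3 = 71.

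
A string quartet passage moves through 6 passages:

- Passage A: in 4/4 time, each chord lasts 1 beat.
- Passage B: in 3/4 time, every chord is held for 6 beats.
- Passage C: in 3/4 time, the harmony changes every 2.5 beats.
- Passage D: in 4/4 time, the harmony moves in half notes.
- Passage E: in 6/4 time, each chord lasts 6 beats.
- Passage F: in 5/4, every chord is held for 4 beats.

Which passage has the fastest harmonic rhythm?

A: 4/1 = 4 chords/bar.
B: 3/6 = 0.5 chords/bar.
C: 3/2.5 = 1.2 chords/bar.
D: 4/2 = 2 chords/bar.
E: 6/6 = 1 chord/bar.
F: 5/4 = 1.25 chords/bar.
Fastest is A at 4 chords/bar.

Passage A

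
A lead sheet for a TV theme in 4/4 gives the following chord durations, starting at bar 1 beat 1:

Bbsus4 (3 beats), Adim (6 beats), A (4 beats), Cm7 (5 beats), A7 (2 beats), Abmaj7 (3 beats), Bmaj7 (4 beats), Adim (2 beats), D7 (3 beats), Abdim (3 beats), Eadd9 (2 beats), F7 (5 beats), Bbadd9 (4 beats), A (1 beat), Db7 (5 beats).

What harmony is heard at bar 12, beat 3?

Beat 3 of bar 12 is beat (12−1)×4 + 3 = 47 overall.
Running totals: Bbsus4 ends at 3, Adim ends at 9, A ends at 13, Cm7 ends at 18, A7 ends at 20, Abmaj7 ends at 23, Bmaj7 ends at 27, Adim ends at 29, D7 ends at 32, Abdim ends at 35, Eadd9 ends at 37, F7 ends at 42, Bbadd9 ends at 46, A ends at 47.
Beat 47 falls within A.

A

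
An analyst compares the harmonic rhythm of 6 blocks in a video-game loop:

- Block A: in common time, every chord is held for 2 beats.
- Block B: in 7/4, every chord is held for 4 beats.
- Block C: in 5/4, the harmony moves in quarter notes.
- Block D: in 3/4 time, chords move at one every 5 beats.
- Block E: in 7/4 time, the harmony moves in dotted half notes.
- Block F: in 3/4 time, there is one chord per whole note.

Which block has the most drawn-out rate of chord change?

A: each chord is 2 beats in 4/4, so 2 per bar.
B: each chord is 4 beats in 7/4, so 1.75 per bar.
C: each chord is 1 beat in 5/4, so 5 per bar.
D: each chord is 5 beats in 3/4, so 0.6 per bar.
E: each chord is 3 beats in 7/4, so 7/3 per bar.
F: each chord is 4 beats in 3/4, so 0.75 per bar.
Slowest is D at 0.6 chords/bar.

Block D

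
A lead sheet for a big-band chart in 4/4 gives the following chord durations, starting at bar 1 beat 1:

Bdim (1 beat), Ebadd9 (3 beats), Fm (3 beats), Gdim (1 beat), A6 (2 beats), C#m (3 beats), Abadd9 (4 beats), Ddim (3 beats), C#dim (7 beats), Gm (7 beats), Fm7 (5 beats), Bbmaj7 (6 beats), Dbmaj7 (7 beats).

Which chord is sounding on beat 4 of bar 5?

Ddim

Beat 4 of bar 5 is beat (5−1)×4 + 4 = 20 overall.
Running totals: Bdim ends at 1, Ebadd9 ends at 4, Fm ends at 7, Gdim ends at 8, A6 ends at 10, C#m ends at 13, Abadd9 ends at 17, Ddim ends at 20.
Beat 20 falls within Ddim.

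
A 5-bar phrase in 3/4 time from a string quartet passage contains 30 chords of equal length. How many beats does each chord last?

5 bars × 3 beats/bar = 15 beats total.
15 beats ÷ 30 chords = 0.5 beats per chord.
(That is an eighth note.)

0.5 beats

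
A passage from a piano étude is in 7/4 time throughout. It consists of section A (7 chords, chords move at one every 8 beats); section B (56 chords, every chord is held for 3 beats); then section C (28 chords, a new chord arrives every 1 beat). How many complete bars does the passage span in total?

36 bars

A: 7 × 8 = 56 beats = 8 bars.
B: 56 × 3 = 168 beats = 24 bars.
C: 28 × 1 = 28 beats = 4 bars.
Total: 8 + 24 + 4 = 36 bars.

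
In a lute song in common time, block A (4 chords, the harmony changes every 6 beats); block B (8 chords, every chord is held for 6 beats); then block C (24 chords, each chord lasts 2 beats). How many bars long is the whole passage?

30 bars

A: 4 × 6 = 24 beats = 6 bars.
B: 8 × 6 = 48 beats = 12 bars.
C: 24 × 2 = 48 beats = 12 bars.
Total: 6 + 12 + 12 = 30 bars.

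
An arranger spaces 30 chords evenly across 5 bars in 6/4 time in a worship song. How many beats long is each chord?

1 beat

5 bars × 6 beats/bar = 30 beats total.
30 beats ÷ 30 chords = 1 beats per chord.
(That is a quarter note.)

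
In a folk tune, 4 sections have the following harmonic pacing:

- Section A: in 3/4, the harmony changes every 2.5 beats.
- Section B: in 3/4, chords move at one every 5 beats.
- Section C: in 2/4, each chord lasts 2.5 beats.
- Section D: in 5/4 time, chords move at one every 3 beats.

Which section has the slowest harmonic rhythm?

Section B

A: each chord is 2.5 beats in 3/4, so 1.2 per bar.
B: each chord is 5 beats in 3/4, so 0.6 per bar.
C: each chord is 2.5 beats in 2/4, so 0.8 per bar.
D: each chord is 3 beats in 5/4, so 5/3 per bar.
Slowest is B at 0.6 chords/bar.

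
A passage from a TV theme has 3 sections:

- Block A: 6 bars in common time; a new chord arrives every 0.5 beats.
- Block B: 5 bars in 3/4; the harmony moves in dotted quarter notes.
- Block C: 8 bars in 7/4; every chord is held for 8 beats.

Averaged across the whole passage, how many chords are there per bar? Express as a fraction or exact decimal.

A: 6 bars of 4 beats is 24 beats; at 0.5 beats each that's 48 chords.
B: 5 bars of 3 beats is 15 beats; at 1.5 beats each that's 10 chords.
C: 8 bars of 7 beats is 56 beats; at 8 beats each that's 7 chords.
Overall: 65 chords over 19 bars → 65/19 = 65/19 chords per bar.

65/19 chords per bar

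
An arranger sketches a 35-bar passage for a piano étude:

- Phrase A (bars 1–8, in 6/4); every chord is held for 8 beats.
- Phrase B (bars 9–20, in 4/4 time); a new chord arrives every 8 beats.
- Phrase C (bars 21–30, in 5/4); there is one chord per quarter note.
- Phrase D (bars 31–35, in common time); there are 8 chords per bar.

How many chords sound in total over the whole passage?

102 chords

A: 8 bars × 6 beats = 48 beats; 8 beats/chord → 6 chords.
B: 12 bars × 4 beats = 48 beats; 8 beats/chord → 6 chords.
C: 10 bars × 5 beats = 50 beats; 1 beat/chord → 50 chords.
D: 5 bars × 4 beats = 20 beats; 0.5 beats/chord → 40 chords.
Total: 6 + 6 + 50 + 40 = 102.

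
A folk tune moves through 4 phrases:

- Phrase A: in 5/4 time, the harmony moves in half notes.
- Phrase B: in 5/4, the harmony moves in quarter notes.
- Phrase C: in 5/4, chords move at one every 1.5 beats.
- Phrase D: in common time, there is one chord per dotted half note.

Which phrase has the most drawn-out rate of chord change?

Phrase D

A: each chord is 2 beats in 5/4, so 2.5 per bar.
B: each chord is 1 beat in 5/4, so 5 per bar.
C: each chord is 1.5 beats in 5/4, so 10/3 per bar.
D: each chord is 3 beats in 4/4, so 4/3 per bar.
Slowest is D at 4/3 chords/bar.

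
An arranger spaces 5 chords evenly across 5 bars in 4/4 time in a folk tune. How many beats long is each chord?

5 bars × 4 beats/bar = 20 beats total.
20 beats ÷ 5 chords = 4 beats per chord.
(That is a whole note.)

4 beats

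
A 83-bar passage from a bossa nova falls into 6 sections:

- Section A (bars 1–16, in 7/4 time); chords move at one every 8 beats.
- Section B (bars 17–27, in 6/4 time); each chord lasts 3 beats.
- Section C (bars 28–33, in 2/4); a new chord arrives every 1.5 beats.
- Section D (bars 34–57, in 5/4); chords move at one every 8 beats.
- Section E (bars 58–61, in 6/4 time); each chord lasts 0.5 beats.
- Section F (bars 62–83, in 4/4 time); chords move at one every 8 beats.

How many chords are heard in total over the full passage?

A: 16·7 = 112 beats, 112/8 = 14 chords.
B: 11·6 = 66 beats, 66/3 = 22 chords.
C: 6·2 = 12 beats, 12/1.5 = 8 chords.
D: 24·5 = 120 beats, 120/8 = 15 chords.
E: 4·6 = 24 beats, 24/0.5 = 48 chords.
F: 22·4 = 88 beats, 88/8 = 11 chords.
Total: 14 + 22 + 8 + 15 + 48 + 11 = 118.

118 chords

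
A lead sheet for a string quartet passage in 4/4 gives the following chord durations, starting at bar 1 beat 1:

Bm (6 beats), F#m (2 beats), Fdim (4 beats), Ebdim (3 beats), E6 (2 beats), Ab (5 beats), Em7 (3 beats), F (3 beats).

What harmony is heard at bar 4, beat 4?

E6

Beat 4 of bar 4 is beat (4−1)×4 + 4 = 16 overall.
Running totals: Bm ends at 6, F#m ends at 8, Fdim ends at 12, Ebdim ends at 15, E6 ends at 17.
Beat 16 falls within E6.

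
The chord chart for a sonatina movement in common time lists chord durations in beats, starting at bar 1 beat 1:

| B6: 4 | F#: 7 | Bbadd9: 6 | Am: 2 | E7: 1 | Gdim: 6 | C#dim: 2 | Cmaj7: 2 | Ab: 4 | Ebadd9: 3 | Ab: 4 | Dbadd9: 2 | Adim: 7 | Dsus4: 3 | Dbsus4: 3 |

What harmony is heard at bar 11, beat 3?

Dbadd9

Beat 3 of bar 11 is beat (11−1)×4 + 3 = 43 overall.
Running totals: B6 ends at 4, F# ends at 11, Bbadd9 ends at 17, Am ends at 19, E7 ends at 20, Gdim ends at 26, C#dim ends at 28, Cmaj7 ends at 30, Ab ends at 34, Ebadd9 ends at 37, Ab ends at 41, Dbadd9 ends at 43.
Beat 43 falls within Dbadd9.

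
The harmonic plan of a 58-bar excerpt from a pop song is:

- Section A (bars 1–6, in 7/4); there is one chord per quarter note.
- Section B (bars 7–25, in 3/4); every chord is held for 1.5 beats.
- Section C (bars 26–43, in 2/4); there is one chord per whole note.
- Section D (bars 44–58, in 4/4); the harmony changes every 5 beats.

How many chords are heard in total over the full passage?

A: 6·7 = 42 beats, 42/1 = 42 chords.
B: 19·3 = 57 beats, 57/1.5 = 38 chords.
C: 18·2 = 36 beats, 36/4 = 9 chords.
D: 15·4 = 60 beats, 60/5 = 12 chords.
Total: 42 + 38 + 9 + 12 = 101.

101 chords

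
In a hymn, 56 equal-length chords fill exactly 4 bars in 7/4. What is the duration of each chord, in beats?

4 bars × 7 beats/bar = 28 beats total.
28 beats ÷ 56 chords = 0.5 beats per chord.
(That is an eighth note.)

0.5 beats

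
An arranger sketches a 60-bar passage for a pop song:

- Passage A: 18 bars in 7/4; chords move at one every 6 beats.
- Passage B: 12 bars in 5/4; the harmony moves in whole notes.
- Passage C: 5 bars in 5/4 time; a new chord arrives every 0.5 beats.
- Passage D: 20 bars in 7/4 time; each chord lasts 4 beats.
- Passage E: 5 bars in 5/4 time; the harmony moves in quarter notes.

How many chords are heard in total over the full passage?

A has 126 beats and chords last 6 each, so 21 chords.
B has 60 beats and chords last 4 each, so 15 chords.
C has 25 beats and chords last 0.5 each, so 50 chords.
D has 140 beats and chords last 4 each, so 35 chords.
E has 25 beats and chords last 1 each, so 25 chords.
Total: 21 + 15 + 50 + 35 + 25 = 146.

146 chords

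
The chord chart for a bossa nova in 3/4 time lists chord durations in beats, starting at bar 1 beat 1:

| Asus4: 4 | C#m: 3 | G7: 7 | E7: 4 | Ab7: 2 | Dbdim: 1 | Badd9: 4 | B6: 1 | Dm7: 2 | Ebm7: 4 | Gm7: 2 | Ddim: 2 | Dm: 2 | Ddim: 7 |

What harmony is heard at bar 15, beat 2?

Beat 2 of bar 15 is beat (15−1)×3 + 2 = 44 overall.
Running totals: Asus4 ends at 4, C#m ends at 7, G7 ends at 14, E7 ends at 18, Ab7 ends at 20, Dbdim ends at 21, Badd9 ends at 25, B6 ends at 26, Dm7 ends at 28, Ebm7 ends at 32, Gm7 ends at 34, Ddim ends at 36, Dm ends at 38, Ddim ends at 45.
Beat 44 falls within Ddim.

Ddim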